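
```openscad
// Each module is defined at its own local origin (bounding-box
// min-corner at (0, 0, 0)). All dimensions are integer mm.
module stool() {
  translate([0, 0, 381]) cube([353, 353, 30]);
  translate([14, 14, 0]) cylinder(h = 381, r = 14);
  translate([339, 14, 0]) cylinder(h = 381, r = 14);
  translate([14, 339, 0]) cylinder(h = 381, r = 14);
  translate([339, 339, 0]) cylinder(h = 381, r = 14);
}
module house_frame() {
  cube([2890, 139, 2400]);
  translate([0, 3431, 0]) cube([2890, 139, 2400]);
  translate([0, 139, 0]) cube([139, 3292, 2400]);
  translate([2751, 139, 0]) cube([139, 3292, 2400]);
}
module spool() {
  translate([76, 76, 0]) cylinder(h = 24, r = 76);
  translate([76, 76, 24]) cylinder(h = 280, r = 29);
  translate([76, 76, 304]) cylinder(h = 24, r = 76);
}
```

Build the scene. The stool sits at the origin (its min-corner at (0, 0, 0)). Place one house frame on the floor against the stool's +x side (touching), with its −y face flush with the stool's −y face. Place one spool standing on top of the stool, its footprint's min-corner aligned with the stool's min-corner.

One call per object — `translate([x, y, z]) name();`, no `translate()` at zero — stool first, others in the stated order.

stool();
translate([353, 0, 0]) house_frame();
translate([0, 0, 411]) spool();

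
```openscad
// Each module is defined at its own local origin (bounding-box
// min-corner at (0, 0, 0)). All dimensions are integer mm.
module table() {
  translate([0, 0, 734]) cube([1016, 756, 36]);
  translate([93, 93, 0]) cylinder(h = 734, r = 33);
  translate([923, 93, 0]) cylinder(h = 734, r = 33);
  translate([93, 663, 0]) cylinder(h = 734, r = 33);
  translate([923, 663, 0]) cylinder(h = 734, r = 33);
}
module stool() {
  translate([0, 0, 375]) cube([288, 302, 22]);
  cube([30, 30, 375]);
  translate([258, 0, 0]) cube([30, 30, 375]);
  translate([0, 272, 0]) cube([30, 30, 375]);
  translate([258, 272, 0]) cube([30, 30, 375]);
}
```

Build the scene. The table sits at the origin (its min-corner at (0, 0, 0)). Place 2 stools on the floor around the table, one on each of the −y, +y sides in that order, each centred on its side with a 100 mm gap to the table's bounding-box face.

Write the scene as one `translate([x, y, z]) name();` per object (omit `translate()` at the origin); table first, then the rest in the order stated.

table();
translate([364, -402, 0]) stool();
translate([364, 856, 0]) stool();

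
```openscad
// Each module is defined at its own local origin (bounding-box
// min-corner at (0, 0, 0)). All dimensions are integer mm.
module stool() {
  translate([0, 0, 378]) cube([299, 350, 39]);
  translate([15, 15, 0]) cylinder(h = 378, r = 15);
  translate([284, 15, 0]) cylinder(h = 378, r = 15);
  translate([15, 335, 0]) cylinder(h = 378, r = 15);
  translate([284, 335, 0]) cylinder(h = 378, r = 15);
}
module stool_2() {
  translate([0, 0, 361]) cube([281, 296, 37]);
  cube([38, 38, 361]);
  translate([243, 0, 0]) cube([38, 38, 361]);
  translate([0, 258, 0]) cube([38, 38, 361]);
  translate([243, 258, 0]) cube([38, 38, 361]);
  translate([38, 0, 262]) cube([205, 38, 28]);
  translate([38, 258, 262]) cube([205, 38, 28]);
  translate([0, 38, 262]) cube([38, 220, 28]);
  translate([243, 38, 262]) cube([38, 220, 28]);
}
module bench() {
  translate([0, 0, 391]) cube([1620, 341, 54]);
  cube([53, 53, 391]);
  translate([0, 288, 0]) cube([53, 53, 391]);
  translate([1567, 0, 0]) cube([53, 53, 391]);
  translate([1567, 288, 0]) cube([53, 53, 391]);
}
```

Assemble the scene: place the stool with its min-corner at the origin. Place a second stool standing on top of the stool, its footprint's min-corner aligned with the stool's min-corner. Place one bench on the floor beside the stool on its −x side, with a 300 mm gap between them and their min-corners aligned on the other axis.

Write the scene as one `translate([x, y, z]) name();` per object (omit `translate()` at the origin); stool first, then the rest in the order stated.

stool();
translate([0, 0, 417]) stool_2();
translate([-1920, 0, 0]) bench();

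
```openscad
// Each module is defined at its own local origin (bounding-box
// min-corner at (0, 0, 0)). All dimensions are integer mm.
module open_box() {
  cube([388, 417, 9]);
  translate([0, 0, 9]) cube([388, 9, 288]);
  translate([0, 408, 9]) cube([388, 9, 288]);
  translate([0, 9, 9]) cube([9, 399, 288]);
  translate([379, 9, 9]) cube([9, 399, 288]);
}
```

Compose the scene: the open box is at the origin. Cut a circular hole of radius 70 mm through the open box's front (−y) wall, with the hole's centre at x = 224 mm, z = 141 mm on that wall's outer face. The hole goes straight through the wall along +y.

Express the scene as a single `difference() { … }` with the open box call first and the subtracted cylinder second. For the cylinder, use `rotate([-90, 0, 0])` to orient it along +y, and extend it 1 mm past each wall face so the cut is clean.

difference() {
  open_box();
  translate([224, -1, 141]) rotate([-90, 0, 0]) cylinder(h = 11, r = 70);
}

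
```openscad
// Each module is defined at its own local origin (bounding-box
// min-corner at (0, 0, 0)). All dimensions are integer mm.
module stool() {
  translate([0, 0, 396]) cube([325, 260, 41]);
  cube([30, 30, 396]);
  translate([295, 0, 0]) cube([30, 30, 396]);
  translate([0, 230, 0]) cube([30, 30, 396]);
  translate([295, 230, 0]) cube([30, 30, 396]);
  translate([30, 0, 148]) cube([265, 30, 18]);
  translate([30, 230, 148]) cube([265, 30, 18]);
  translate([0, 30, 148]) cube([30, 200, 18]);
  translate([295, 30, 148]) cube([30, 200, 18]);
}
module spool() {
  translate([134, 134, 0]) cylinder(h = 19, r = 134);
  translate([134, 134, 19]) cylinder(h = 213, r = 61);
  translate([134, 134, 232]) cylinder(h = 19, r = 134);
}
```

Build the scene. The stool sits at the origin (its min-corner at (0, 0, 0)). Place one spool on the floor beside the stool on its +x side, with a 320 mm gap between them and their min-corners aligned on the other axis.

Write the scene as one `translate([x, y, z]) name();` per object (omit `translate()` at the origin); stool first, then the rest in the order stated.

stool();
translate([645, 0, 0]) spool();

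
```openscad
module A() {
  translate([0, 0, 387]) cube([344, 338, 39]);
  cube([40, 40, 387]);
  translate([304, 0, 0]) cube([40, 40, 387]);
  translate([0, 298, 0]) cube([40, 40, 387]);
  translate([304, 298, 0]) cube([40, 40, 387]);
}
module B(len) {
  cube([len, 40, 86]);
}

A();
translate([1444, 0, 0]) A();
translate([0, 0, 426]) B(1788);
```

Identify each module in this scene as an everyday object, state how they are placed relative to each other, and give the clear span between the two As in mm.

A is a stool. B is a beam. A beam spans the tops of two stools. The clear span between the two stools is 1100 mm.

Second stool starts at x = 1444; first ends at x = 344; clear span = 1444 − 344 = 1100 mm.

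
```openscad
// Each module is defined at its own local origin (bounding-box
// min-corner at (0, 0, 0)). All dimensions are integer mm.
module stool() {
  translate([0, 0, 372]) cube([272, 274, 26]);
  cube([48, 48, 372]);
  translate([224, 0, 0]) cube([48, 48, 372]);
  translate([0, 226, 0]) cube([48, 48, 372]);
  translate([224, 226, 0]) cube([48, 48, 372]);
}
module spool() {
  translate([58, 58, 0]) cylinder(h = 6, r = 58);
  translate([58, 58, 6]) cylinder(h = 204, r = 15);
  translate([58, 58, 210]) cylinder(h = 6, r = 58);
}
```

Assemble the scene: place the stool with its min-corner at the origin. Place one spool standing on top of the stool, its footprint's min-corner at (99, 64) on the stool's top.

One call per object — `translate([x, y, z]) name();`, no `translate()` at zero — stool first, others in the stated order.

stool();
translate([99, 64, 398]) spool();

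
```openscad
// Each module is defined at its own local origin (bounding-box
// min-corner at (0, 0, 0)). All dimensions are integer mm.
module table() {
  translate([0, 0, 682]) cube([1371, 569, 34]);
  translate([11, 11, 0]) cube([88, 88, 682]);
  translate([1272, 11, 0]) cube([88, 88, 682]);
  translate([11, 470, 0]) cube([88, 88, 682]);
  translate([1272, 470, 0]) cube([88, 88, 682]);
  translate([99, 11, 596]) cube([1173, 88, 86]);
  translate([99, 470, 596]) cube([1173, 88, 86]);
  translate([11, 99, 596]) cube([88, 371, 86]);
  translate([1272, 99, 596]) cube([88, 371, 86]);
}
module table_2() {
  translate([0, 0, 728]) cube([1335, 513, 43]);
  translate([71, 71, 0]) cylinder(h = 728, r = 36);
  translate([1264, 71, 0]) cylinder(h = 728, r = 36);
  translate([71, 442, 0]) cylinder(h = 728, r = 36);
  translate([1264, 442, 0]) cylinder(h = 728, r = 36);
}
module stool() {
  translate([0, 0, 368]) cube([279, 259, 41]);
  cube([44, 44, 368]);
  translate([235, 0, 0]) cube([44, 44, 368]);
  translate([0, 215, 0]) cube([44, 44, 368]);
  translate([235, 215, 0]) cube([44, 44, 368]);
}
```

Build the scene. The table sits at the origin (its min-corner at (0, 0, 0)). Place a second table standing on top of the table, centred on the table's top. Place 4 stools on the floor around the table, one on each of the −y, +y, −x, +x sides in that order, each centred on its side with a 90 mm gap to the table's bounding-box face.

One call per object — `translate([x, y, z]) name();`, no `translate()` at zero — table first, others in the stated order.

table();
translate([18, 28, 716]) table_2();
translate([546, -349, 0]) stool();
translate([546, 659, 0]) stool();
translate([-369, 155, 0]) stool();
translate([1461, 155, 0]) stool();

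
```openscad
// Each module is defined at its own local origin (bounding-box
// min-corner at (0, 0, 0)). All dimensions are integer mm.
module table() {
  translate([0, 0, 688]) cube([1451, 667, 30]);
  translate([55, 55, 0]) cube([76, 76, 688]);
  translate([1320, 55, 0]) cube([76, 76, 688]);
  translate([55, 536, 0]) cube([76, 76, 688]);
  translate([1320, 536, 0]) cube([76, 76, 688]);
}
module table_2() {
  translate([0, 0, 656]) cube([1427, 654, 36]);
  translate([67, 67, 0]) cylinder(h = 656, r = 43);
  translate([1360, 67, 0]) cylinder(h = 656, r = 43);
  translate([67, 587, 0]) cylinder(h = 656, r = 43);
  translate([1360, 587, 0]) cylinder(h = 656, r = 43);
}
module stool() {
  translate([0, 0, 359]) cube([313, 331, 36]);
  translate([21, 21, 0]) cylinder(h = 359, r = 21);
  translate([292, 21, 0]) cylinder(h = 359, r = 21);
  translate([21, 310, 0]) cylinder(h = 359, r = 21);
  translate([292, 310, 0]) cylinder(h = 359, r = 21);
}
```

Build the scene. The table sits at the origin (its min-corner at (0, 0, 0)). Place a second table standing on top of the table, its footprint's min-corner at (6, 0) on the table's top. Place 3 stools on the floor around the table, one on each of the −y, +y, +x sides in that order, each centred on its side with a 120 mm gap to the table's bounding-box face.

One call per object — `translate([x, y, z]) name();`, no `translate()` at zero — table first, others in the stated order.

table();
translate([6, 0, 718]) table_2();
translate([569, -451, 0]) stool();
translate([569, 787, 0]) stool();
translate([1571, 168, 0]) stool();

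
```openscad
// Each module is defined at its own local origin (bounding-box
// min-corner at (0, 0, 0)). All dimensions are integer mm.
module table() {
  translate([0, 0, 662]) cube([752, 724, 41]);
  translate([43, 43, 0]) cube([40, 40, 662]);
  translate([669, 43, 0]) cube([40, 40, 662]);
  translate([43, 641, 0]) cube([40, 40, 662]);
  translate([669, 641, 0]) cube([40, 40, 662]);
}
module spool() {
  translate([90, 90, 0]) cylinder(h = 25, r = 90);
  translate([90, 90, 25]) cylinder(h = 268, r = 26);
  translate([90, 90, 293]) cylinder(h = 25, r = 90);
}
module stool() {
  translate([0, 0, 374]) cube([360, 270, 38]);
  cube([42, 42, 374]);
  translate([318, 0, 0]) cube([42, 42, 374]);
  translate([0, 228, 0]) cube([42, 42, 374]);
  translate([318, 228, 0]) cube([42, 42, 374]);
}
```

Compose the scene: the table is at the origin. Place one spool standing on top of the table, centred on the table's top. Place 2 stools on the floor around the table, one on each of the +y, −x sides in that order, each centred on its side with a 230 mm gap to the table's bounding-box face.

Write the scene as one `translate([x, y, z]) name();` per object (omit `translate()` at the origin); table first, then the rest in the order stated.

table();
translate([286, 272, 703]) spool();
translate([196, 954, 0]) stool();
translate([-590, 227, 0]) stool();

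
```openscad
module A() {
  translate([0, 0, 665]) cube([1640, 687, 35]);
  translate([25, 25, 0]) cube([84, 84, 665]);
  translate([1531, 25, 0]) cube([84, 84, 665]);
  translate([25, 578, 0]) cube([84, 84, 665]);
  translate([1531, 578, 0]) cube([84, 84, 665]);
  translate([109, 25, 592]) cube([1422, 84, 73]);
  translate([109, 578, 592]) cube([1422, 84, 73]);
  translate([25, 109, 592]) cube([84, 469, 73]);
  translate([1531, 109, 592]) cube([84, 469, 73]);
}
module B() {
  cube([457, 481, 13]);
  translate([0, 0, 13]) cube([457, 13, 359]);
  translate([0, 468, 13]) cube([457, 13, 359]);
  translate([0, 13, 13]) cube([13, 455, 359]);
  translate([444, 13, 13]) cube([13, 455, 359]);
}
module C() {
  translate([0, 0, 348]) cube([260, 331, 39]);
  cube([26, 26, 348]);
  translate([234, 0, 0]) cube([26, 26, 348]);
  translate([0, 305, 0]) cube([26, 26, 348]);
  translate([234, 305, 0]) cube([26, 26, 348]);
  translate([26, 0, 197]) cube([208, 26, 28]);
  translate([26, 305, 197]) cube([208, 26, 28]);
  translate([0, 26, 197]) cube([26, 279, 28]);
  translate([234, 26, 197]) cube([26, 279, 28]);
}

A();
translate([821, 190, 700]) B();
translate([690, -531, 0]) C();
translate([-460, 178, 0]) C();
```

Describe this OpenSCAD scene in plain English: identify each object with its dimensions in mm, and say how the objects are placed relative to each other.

A is a table: top 1640 mm (x) × 687 mm (y), 35 mm thick, upper face at z = 700 mm, on four 84×84 mm square legs, each inset 25 mm from the nearest pair of top edges, running from z = 0 to the bottom of the top. Four apron rails, 84 mm thick and 73 mm tall, run between adjacent legs with their top edges flush with the underside of the top and their outer faces flush with the legs' outer faces.

B is an open-topped rectangular box: outside dimensions 457×481×372 mm, with a uniform wall and base thickness of 13 mm. The base is a full 457×481 slab on the floor; four walls sit on top of the base. The front and back walls (the −y and +y sides) span the full width; the two side walls fit between them.

C is a simple wooden stool: a rectangular seat 260 mm (x) by 331 mm (y), 39 mm thick, top face at z = 387 mm, on four square legs, each 26×26 mm in cross-section. The legs rest on z = 0, each flush with a corner of the seat. Four stretchers, 26 mm wide and 28 mm tall, connect adjacent legs with their undersides at z = 197 mm, each running between the inner faces of the legs it joins and aligned with the legs' outer faces on the other axis.

The open box is on top of the table. Two stools sit around the table at the −y, −x sides.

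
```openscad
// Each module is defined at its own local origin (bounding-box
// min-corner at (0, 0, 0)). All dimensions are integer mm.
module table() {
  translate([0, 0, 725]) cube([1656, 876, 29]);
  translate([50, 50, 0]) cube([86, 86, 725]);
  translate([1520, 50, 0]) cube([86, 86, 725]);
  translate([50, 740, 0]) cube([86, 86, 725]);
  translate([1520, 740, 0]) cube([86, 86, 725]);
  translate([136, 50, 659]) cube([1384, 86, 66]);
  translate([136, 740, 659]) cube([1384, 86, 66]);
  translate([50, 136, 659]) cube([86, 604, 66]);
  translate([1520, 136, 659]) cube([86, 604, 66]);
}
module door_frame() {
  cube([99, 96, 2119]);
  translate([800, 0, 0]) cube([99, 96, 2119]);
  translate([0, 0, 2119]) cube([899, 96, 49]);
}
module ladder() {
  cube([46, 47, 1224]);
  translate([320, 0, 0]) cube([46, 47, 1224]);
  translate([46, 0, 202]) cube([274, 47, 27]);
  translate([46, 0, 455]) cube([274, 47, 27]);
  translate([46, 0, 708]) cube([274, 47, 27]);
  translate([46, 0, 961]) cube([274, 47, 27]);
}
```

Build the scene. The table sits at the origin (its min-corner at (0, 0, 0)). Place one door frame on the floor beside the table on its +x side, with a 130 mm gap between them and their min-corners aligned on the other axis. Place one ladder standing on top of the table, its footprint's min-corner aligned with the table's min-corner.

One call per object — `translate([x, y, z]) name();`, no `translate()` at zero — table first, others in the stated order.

table();
translate([1786, 0, 0]) door_frame();
translate([0, 0, 754]) ladder();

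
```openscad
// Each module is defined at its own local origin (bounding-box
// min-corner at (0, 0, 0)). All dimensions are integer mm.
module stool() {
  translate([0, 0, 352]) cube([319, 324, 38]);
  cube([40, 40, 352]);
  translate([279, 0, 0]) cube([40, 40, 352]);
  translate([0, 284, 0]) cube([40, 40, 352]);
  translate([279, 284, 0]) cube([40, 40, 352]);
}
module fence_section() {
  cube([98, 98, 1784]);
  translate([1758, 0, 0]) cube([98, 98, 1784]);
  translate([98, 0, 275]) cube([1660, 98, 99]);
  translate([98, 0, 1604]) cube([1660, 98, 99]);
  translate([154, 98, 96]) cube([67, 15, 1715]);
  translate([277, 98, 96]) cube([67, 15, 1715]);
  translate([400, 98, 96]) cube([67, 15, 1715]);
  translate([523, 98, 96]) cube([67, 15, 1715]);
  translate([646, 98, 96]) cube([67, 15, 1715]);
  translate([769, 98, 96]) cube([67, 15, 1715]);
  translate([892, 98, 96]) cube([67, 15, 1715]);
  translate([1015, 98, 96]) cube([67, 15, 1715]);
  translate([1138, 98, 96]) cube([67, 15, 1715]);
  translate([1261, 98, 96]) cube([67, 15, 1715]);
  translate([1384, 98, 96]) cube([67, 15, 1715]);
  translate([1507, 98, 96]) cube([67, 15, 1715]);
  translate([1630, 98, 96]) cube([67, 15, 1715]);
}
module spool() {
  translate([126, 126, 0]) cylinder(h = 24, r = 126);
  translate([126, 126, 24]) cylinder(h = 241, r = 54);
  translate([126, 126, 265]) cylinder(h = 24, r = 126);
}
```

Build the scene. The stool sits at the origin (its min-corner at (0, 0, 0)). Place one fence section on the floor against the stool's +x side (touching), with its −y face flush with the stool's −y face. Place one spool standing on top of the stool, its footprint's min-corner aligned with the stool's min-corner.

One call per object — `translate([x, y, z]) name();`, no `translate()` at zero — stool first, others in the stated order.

stool();
translate([319, 0, 0]) fence_section();
translate([0, 0, 390]) spool();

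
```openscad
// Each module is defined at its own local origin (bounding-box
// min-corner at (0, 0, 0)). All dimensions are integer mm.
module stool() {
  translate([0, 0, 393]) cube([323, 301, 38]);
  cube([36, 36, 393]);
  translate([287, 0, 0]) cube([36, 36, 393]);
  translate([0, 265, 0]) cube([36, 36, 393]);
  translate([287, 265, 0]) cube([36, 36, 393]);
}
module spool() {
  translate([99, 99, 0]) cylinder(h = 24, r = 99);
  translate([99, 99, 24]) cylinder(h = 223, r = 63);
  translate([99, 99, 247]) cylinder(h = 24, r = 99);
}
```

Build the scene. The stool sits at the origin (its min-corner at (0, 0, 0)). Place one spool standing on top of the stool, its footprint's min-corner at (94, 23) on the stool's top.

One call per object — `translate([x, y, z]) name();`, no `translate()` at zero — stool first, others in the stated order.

stool();
translate([94, 23, 431]) spool();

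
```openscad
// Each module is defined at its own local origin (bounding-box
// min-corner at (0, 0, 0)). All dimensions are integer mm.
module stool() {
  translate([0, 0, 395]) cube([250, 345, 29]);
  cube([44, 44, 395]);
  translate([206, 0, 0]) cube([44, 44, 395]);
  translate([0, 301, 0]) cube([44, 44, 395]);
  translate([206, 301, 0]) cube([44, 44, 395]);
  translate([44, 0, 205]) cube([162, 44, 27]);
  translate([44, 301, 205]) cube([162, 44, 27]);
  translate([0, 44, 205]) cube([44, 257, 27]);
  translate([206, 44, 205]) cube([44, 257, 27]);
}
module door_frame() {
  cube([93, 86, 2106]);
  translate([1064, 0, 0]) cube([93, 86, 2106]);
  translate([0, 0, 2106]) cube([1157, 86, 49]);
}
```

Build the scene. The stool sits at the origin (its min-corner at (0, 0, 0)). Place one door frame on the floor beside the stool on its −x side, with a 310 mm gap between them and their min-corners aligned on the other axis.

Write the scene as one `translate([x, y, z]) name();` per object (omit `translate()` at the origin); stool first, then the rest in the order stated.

stool();
translate([-1467, 0, 0]) door_frame();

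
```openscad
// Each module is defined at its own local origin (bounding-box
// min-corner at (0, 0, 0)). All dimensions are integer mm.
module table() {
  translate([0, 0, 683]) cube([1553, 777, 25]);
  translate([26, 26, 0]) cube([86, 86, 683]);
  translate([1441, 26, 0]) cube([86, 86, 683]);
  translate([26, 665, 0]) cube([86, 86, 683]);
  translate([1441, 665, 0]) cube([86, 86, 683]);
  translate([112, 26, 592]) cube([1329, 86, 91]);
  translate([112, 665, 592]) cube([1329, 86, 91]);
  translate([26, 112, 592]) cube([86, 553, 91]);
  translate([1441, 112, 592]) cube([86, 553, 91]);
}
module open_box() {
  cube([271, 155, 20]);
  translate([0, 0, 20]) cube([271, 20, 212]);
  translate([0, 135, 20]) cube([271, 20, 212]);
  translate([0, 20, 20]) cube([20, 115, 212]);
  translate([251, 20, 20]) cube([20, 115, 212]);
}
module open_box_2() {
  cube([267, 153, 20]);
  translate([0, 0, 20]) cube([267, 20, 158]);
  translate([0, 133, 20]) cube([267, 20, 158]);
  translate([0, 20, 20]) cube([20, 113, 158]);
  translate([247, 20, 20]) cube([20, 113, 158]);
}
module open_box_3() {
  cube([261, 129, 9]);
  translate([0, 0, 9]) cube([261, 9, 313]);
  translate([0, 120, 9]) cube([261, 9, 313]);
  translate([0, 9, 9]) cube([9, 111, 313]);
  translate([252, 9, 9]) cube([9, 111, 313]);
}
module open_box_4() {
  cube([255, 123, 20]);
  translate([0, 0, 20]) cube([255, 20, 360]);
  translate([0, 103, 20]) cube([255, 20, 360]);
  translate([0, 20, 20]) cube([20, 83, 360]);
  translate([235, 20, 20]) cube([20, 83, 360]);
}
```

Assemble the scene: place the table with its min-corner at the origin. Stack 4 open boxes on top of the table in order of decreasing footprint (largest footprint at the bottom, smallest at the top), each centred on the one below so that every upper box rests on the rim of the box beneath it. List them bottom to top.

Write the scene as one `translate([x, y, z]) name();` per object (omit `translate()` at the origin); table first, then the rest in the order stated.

table();
translate([641, 311, 708]) open_box();
translate([643, 312, 940]) open_box_2();
translate([646, 324, 1118]) open_box_3();
translate([649, 327, 1440]) open_box_4();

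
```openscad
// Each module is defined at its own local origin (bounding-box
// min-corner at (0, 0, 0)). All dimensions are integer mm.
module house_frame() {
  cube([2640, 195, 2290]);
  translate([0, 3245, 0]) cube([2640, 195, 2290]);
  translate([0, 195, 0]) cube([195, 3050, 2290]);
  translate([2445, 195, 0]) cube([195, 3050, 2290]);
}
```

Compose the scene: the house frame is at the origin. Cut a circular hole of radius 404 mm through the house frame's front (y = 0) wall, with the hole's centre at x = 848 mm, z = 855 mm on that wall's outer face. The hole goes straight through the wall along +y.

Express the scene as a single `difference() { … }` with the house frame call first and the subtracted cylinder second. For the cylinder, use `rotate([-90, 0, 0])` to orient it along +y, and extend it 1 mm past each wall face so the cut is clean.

difference() {
  house_frame();
  translate([848, -1, 855]) rotate([-90, 0, 0]) cylinder(h = 197, r = 404);
}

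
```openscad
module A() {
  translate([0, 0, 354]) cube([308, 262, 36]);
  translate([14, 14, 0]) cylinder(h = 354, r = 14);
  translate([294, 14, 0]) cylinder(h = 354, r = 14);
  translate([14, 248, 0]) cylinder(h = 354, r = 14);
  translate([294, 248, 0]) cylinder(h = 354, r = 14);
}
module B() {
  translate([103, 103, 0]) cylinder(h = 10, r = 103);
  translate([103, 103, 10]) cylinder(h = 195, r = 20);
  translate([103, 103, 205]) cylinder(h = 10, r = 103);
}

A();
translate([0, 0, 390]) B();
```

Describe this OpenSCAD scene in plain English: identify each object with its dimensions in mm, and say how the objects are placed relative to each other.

A is a four-legged stool. The seat is 308×262 mm, 36 mm thick, top at z = 390 mm. It stands on four round legs, each 28 mm in diameter, from z = 0 to the seat underside, each leg's axis is inset half a diameter from the nearest pair of seat edges (so the leg's bounding box is flush with the corner).

B is a spool: two coaxial disc flanges of radius 103 mm and thickness 10 mm, joined by a core cylinder of radius 20 mm and height 195 mm. The lower flange rests on z = 0 and the three cylinders share a vertical axis.

The spool is on top of the stool.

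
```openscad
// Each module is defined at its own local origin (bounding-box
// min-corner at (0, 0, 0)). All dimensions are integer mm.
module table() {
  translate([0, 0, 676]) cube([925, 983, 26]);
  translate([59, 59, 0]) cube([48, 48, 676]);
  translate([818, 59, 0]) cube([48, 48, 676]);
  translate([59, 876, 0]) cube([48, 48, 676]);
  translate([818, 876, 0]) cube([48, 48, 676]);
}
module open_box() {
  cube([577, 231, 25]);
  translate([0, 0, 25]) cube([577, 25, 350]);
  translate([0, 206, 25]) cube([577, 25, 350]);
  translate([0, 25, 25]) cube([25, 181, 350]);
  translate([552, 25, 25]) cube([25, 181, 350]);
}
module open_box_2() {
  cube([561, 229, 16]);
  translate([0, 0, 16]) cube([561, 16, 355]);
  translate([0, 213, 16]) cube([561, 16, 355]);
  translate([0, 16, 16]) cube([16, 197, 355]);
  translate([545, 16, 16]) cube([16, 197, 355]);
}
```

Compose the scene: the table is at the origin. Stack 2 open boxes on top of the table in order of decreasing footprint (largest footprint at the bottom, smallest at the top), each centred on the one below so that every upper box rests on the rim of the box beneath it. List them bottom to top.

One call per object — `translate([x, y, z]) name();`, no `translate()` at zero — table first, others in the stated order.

table();
translate([174, 376, 702]) open_box();
translate([182, 377, 1077]) open_box_2();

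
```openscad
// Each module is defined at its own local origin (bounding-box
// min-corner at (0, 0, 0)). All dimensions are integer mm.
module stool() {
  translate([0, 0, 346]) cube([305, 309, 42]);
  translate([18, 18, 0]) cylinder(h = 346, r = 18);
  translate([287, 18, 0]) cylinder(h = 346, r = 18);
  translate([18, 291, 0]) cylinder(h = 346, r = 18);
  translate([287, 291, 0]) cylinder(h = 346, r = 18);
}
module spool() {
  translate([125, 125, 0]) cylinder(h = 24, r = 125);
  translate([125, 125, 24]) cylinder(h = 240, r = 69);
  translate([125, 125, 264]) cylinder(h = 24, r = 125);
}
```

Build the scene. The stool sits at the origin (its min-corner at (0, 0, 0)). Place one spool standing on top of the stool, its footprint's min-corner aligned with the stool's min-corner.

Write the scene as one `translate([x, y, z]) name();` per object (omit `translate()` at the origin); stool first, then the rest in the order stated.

stool();
translate([0, 0, 388]) spool();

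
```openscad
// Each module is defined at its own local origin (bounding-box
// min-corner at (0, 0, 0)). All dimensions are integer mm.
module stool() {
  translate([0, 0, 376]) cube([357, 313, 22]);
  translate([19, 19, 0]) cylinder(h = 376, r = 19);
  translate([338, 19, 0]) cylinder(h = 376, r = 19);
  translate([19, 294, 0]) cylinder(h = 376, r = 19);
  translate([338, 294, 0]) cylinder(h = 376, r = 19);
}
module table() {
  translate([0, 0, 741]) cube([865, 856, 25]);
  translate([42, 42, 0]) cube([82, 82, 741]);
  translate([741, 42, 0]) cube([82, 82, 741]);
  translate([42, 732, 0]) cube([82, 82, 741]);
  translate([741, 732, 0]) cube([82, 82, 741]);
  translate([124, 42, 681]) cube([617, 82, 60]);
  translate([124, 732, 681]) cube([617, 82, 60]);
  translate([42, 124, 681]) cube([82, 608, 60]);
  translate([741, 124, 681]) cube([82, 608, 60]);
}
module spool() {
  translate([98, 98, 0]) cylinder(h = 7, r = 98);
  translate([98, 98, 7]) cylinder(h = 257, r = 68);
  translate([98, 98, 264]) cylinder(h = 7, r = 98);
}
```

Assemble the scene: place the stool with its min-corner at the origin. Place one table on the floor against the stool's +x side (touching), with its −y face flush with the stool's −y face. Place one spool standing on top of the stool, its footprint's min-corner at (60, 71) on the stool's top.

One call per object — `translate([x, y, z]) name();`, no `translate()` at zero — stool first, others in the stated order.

stool();
translate([357, 0, 0]) table();
translate([60, 71, 398]) spool();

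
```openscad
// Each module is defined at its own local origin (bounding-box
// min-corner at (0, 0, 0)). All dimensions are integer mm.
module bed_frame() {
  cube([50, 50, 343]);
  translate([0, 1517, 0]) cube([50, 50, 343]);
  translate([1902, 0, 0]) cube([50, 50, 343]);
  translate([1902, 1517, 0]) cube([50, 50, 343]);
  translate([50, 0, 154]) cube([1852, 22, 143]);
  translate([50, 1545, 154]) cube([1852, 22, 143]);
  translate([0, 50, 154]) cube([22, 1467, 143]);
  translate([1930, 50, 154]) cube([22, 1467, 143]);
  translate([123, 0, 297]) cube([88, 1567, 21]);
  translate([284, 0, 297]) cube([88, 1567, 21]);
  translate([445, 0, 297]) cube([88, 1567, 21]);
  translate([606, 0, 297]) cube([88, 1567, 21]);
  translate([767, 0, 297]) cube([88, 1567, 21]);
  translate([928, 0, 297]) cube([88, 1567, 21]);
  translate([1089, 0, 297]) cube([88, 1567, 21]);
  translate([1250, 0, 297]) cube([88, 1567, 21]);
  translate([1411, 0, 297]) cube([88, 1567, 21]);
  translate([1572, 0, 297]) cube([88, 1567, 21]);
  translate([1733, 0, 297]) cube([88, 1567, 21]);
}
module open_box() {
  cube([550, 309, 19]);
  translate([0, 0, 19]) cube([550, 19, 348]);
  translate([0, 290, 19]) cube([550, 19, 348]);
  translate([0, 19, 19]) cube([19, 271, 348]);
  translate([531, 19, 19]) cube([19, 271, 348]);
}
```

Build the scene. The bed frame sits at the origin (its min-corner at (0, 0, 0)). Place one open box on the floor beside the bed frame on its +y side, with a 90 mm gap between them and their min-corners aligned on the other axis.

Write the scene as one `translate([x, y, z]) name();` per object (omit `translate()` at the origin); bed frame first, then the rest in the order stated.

bed_frame();
translate([0, 1657, 0]) open_box();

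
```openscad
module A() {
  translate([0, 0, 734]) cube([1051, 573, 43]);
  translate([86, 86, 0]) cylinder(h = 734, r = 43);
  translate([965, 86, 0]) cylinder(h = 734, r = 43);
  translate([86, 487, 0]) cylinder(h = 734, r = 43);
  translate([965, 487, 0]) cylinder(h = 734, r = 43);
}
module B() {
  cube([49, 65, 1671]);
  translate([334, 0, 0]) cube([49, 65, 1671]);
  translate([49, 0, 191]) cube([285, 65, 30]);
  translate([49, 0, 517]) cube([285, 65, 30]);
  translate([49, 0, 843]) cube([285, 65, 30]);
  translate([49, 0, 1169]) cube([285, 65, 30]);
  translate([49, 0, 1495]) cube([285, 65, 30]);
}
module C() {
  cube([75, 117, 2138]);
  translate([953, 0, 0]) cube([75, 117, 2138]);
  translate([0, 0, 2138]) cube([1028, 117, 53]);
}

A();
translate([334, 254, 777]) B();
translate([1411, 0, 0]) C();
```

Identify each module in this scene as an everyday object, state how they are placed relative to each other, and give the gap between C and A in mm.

The door frame's nearest face is 360 mm from the table's +x face.

A is a table. B is a ladder. C is a door frame. The ladder is on top of the table, centred. The door frame is on the floor beside the table on its +x side. The gap between the door frame and the table is 360 mm.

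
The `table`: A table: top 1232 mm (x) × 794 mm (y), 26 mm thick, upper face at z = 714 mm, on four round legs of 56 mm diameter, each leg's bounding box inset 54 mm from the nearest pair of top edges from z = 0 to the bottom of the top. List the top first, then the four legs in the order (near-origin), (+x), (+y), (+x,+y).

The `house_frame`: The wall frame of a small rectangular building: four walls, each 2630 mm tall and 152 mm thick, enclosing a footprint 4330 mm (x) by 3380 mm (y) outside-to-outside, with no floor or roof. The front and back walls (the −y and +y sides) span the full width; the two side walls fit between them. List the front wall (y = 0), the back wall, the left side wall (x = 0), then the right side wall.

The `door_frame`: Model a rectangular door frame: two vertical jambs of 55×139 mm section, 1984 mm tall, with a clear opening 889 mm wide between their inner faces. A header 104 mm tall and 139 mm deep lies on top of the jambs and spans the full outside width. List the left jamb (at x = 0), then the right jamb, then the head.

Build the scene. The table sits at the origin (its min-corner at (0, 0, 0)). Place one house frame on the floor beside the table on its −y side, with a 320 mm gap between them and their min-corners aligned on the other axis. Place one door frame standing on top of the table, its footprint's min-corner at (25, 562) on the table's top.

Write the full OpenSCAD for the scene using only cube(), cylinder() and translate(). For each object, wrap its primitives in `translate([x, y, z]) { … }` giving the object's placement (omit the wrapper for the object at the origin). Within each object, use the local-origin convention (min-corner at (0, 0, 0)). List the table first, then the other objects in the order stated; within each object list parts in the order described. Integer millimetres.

translate([0, 0, 688]) cube([1232, 794, 26]);
translate([82, 82, 0]) cylinder(h = 688, r = 28);
translate([1150, 82, 0]) cylinder(h = 688, r = 28);
translate([82, 712, 0]) cylinder(h = 688, r = 28);
translate([1150, 712, 0]) cylinder(h = 688, r = 28);
translate([0, -3700, 0]) {
  cube([4330, 152, 2630]);
  translate([0, 3228, 0]) cube([4330, 152, 2630]);
  translate([0, 152, 0]) cube([152, 3076, 2630]);
  translate([4178, 152, 0]) cube([152, 3076, 2630]);
}
translate([25, 562, 714]) {
  cube([55, 139, 1984]);
  translate([944, 0, 0]) cube([55, 139, 1984]);
  translate([0, 0, 1984]) cube([999, 139, 104]);
}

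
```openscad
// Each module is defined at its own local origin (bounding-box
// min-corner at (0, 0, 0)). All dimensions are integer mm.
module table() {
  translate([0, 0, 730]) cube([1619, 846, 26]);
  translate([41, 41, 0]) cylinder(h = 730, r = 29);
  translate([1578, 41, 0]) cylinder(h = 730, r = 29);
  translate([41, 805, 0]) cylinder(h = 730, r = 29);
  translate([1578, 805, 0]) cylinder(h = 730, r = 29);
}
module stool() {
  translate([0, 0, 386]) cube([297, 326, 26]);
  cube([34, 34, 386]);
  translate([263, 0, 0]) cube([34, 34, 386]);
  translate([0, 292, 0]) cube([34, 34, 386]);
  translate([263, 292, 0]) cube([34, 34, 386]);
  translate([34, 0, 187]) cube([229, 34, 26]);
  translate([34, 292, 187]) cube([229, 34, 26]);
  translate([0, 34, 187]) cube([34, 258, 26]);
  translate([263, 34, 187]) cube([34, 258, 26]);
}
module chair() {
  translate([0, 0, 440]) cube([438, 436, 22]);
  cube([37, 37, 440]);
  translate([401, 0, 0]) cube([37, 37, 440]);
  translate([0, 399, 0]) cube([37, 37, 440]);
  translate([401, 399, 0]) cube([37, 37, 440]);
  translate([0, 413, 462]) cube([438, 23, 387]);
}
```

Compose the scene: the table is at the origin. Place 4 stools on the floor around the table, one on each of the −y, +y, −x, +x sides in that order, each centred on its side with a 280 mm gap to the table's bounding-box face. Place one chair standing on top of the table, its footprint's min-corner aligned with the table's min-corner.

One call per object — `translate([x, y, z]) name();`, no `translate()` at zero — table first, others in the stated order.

table();
translate([661, -606, 0]) stool();
translate([661, 1126, 0]) stool();
translate([-577, 260, 0]) stool();
translate([1899, 260, 0]) stool();
translate([0, 0, 756]) chair();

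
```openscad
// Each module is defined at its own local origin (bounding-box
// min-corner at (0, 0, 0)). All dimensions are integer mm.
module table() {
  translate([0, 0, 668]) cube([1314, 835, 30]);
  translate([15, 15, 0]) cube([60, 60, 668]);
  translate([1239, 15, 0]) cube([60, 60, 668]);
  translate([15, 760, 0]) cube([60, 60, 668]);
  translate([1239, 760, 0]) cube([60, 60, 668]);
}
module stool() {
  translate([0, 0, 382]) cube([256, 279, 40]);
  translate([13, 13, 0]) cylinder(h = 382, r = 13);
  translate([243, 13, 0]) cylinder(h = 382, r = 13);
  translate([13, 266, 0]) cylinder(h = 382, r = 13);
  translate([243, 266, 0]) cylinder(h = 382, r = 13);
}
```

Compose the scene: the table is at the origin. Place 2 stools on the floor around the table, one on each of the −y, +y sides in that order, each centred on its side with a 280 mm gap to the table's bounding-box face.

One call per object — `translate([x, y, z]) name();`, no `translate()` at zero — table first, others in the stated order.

table();
translate([529, -559, 0]) stool();
translate([529, 1115, 0]) stool();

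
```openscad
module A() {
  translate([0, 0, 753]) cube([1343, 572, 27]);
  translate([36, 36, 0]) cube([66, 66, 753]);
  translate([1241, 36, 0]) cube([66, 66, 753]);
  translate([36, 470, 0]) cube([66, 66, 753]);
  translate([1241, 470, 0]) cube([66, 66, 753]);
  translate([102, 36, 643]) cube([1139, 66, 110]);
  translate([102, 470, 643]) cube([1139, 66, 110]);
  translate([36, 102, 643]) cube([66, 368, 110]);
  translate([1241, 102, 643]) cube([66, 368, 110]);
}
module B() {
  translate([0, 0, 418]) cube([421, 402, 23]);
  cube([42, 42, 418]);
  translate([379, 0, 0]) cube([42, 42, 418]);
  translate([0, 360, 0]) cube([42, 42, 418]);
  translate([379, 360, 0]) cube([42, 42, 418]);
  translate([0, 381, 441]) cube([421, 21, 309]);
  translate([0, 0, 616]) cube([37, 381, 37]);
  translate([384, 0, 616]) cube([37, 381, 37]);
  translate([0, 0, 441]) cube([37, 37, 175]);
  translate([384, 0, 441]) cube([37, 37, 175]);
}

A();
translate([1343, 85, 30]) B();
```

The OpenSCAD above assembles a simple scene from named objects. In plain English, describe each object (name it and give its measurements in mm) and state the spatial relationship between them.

A is a rectangular dining table. The top is 1343×572×27 mm with its upper surface at z = 780 mm. It stands on four 66×66 mm square legs, each inset 36 mm from the nearest pair of top edges, running from the floor to the underside of the top. Four apron rails, 66 mm thick and 110 mm tall, run between adjacent legs with their top edges flush with the underside of the top and their outer faces flush with the legs' outer faces.

B is a chair: 421×402 mm seat, 23 mm thick, top at z = 441 mm, on four 42 mm square corner legs flush with the seat edges. A 21 mm thick backrest slab spans the full seat width, extending 309 mm above the seat top, its back face flush with the seat's +y edge. Two armrests of 37×37 mm section run along each side from the seat's front edge to the front of the backrest, top faces 212 mm above the seat top and outer faces flush with the seat's x-edges; a 37×37 mm post under the front of each armrest stands on the seat at the front corner.

The chair is beside the table with their tops flush at z = 780.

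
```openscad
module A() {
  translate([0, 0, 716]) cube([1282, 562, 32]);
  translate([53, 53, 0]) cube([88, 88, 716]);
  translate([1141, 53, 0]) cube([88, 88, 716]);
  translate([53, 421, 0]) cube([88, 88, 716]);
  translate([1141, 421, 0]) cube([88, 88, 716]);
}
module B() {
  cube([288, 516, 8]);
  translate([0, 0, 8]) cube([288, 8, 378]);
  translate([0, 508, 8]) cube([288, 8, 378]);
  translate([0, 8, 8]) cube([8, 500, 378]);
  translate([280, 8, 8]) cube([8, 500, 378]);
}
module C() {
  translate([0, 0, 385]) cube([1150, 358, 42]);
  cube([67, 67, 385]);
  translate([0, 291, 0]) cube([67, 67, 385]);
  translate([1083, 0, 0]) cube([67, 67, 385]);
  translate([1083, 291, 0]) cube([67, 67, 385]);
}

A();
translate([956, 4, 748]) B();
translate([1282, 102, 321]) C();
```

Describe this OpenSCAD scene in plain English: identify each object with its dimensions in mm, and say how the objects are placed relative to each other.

A is a table: top 1282 mm (x) × 562 mm (y), 32 mm thick, upper face at z = 748 mm, on four 88×88 mm square legs, each inset 53 mm from the nearest pair of top edges, running from z = 0 to the bottom of the top.

B is an open storage box with external size 288×516×386 mm and wall thickness 8 mm (the base is also 8 mm thick). The base covers the whole footprint; the four walls stand on the base, with the y-facing walls full-width and the x-facing walls fitting between their inner faces.

C is a long wooden bench with a 1150 mm (x) × 358 mm (y) seat, 42 mm thick, its top surface 427 mm above the floor. Four 67 mm square legs at the seat corners, flush with the edges, run from z = 0 to the seat underside.

The open box is on top of the table. The bench is beside the table with their tops flush at z = 748.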